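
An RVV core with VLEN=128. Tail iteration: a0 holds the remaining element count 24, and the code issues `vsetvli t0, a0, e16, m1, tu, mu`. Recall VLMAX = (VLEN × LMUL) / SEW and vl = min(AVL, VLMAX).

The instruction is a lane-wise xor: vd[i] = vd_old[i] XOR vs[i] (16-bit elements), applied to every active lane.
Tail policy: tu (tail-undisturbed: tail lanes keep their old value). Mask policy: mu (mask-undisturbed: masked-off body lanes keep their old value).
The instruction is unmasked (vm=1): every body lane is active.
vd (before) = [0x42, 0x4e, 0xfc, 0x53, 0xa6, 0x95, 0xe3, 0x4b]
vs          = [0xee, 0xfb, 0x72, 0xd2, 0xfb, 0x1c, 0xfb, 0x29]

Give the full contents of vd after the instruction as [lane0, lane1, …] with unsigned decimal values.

vd = [172, 181, 142, 129, 93, 137, 24, 98]

lanes per group: 128·1/16 = 8
vl ← min(24, 8) = 8
[0] xor(0x42,0xee) = 0xac
[1] xor(0x4e,0xfb) = 0xb5
[2] xor(0xfc,0x72) = 0x8e
[3] xor(0x53,0xd2) = 0x81
[4] xor(0xa6,0xfb) = 0x5d
[5] xor(0x95,0x1c) = 0x89
[6] xor(0xe3,0xfb) = 0x18
[7] xor(0x4b,0x29) = 0x62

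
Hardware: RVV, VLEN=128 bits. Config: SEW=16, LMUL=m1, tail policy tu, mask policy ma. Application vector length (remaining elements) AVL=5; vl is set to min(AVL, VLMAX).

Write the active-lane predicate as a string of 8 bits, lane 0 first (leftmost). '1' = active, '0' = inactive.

predicate = 11111000

VLMAX = VLEN×LMUL/SEW = 128×1/16 = 8
vl ← min(5, 8) = 5
bits (lane 0 leftmost): 11111000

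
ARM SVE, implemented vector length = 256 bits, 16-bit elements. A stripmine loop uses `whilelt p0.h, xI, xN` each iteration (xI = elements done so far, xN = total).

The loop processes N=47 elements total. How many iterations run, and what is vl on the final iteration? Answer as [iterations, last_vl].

[iterations, last_vl] = [3, 15]

lane count: 256 div 16 = 16
47 elements at 16/iter → 3 passes, remainder 15 on the last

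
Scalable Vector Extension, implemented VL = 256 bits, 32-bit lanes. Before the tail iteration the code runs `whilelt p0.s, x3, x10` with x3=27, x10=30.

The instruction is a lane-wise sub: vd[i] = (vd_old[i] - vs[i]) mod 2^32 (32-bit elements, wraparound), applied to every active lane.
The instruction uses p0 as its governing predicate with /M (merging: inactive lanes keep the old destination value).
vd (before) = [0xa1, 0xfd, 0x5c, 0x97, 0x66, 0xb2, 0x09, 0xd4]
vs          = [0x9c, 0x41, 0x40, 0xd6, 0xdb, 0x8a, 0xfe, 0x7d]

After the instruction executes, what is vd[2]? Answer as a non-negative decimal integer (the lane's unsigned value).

vd[2] = 28

register lanes = 256/32 = 8
active while 27+j < 30, i.e. j ∈ [0,3) capped at 8 ⇒ 3
[0] sub(0xa1,0x9c) = 0x05
[1] sub(0xfd,0x41) = 0xbc
[2] sub(0x5c,0x40) = 0x1c
[3] tail/keep = 0x97
[4] tail/keep = 0x66
[5] tail/keep = 0xb2
[6] tail/keep = 0x09
[7] tail/keep = 0xd4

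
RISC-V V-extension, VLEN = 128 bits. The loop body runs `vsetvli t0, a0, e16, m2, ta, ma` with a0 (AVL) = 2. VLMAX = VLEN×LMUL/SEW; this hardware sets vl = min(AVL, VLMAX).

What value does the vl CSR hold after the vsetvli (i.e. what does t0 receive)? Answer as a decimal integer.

vl = 2

VLMAX = (128 × 2) / 16 = 16 lanes
vl = min(AVL, VLMAX) = min(2, 16) = 2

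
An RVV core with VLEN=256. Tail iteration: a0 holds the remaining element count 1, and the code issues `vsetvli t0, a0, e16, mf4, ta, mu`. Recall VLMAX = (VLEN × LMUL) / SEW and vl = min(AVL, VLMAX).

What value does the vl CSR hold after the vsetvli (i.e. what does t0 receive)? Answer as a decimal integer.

VLMAX = VLEN×LMUL/SEW = 256×1/4/16 = 4
vl ← min(1, 4) = 1

vl = 1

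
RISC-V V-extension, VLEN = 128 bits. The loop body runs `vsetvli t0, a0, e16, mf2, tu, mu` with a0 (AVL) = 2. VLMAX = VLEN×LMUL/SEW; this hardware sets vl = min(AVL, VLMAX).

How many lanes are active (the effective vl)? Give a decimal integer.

lanes per group: 128·1/2/16 = 4
vl ← min(2, 4) = 2

vl = 2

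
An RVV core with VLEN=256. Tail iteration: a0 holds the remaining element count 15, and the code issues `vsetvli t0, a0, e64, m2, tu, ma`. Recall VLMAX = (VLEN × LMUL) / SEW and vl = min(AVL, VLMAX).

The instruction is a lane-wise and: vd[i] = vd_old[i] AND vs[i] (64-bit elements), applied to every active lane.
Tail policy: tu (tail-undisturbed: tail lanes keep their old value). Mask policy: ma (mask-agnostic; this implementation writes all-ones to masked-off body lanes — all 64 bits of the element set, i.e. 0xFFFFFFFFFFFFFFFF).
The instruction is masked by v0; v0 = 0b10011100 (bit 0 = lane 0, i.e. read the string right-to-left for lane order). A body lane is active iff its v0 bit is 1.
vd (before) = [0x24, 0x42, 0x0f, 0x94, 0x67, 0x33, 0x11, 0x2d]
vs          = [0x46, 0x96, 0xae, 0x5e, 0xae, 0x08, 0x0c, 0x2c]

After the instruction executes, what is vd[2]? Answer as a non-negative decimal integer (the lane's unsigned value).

VLMAX = (256 × 2) / 64 = 8 lanes
vl ← min(15, 8) = 8
[0] mask-off/ones = 0xffffffffffffffff
[1] mask-off/ones = 0xffffffffffffffff
[2] and(0x0f,0xae) = 0x0e
[3] and(0x94,0x5e) = 0x14
[4] and(0x67,0xae) = 0x26
[5] mask-off/ones = 0xffffffffffffffff
[6] mask-off/ones = 0xffffffffffffffff
[7] and(0x2d,0x2c) = 0x2c

vd[2] = 14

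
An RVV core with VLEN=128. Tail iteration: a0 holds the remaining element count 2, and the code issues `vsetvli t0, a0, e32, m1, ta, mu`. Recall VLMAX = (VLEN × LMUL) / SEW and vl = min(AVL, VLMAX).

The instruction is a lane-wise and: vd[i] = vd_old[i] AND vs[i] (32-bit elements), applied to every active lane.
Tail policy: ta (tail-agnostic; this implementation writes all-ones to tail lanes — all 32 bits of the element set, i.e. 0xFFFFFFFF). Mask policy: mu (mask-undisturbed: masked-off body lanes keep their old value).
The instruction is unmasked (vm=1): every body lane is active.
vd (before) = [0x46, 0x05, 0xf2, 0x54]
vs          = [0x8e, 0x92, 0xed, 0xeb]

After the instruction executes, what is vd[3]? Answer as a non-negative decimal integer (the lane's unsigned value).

VLMAX = (128 × 1) / 32 = 4 lanes
vl ← min(2, 4) = 2
  i=0: and(0x46,0x8e) → 6
  i=1: and(0x05,0x92) → 0
  i=2: tail/ones → 4294967295
  i=3: tail/ones → 4294967295

vd[3] = 4294967295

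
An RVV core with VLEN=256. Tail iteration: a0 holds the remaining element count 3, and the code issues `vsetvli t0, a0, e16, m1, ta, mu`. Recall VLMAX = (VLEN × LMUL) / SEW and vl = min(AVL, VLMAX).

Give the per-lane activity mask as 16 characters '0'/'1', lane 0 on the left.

predicate = 1110000000000000

lanes per group: 256·1/16 = 16
vl ← min(3, 16) = 3
bits (lane 0 leftmost): 1110000000000000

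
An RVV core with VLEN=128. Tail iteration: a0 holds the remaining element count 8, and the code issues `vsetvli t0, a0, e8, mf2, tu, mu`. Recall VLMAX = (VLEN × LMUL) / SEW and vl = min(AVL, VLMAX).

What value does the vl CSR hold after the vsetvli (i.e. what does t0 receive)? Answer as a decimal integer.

VLMAX = VLEN×LMUL/SEW = 128×1/2/8 = 8
AVL=8 ≤ VLMAX=8, so vl = 8

vl = 8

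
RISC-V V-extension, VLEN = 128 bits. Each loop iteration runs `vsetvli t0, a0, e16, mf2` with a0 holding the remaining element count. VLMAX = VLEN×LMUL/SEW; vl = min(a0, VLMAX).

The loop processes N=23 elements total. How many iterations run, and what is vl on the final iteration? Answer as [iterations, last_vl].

VLMAX = (128 × 1/2) / 16 = 4 lanes
iterations = ceil(23/4) = 6; final-pass vl = 3

[iterations, last_vl] = [6, 3]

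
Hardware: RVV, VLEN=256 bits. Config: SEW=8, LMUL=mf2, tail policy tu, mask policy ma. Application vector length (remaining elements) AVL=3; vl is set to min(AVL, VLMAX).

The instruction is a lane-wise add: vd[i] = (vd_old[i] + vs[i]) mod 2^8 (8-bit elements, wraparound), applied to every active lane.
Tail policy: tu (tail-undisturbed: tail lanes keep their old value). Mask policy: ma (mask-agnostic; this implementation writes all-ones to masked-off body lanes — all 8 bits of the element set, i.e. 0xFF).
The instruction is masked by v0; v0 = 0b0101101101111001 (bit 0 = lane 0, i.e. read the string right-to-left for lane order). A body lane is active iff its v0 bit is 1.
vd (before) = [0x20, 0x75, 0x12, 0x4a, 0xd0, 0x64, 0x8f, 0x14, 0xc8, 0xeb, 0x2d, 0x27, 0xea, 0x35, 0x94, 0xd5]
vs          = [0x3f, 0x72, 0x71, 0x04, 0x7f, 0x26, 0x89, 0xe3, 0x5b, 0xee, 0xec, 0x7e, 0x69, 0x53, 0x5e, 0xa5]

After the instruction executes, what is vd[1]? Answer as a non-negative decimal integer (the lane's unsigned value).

vd[1] = 255

lanes per group: 256·1/2/8 = 16
vl ← min(3, 16) = 3
[0] add(0x20,0x3f) = 0x5f
[1] mask-off/ones = 0xff
[2] mask-off/ones = 0xff
[3] tail/keep = 0x4a
[4] tail/keep = 0xd0
[5] tail/keep = 0x64
[6] tail/keep = 0x8f
[7] tail/keep = 0x14
[8] tail/keep = 0xc8
[9] tail/keep = 0xeb
[10] tail/keep = 0x2d
[11] tail/keep = 0x27
[12] tail/keep = 0xea
[13] tail/keep = 0x35
[14] tail/keep = 0x94
[15] tail/keep = 0xd5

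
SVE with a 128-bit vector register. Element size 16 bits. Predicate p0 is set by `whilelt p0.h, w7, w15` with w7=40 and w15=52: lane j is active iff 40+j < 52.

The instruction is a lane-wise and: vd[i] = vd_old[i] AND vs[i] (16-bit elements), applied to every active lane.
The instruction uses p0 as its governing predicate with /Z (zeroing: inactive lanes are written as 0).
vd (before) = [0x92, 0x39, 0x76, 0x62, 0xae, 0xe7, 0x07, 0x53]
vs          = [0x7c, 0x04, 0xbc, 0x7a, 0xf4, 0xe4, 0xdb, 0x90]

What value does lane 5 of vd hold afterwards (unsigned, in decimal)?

lane count: 128 div 16 = 8
whilelt: lane j active iff 40+j < 52 → j < 12 → 8 active
lane  0: and(0x92,0x7c) ⇒ 0x10
lane  1: and(0x39,0x04) ⇒ 0x00
lane  2: and(0x76,0xbc) ⇒ 0x34
lane  3: and(0x62,0x7a) ⇒ 0x62
lane  4: and(0xae,0xf4) ⇒ 0xa4
lane  5: and(0xe7,0xe4) ⇒ 0xe4
lane  6: and(0x07,0xdb) ⇒ 0x03
lane  7: and(0x53,0x90) ⇒ 0x10

vd[5] = 228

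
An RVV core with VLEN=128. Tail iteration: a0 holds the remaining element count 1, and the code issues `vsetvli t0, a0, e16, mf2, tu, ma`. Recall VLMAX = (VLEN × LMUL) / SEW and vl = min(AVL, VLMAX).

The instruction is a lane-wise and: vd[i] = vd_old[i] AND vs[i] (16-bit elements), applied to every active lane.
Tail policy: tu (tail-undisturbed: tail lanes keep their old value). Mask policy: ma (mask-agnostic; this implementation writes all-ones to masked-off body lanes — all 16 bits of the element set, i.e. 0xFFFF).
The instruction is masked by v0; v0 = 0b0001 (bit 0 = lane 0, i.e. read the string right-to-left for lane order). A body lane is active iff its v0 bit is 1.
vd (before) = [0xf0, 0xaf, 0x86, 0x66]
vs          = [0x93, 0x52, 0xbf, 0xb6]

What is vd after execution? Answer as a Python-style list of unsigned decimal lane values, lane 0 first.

vd = [144, 175, 134, 102]

VLMAX = (128 × 1/2) / 16 = 4 lanes
vl = min(AVL, VLMAX) = min(1, 4) = 1
[0] and(0xf0,0x93) = 0x90
[1] tail/keep = 0xaf
[2] tail/keep = 0x86
[3] tail/keep = 0x66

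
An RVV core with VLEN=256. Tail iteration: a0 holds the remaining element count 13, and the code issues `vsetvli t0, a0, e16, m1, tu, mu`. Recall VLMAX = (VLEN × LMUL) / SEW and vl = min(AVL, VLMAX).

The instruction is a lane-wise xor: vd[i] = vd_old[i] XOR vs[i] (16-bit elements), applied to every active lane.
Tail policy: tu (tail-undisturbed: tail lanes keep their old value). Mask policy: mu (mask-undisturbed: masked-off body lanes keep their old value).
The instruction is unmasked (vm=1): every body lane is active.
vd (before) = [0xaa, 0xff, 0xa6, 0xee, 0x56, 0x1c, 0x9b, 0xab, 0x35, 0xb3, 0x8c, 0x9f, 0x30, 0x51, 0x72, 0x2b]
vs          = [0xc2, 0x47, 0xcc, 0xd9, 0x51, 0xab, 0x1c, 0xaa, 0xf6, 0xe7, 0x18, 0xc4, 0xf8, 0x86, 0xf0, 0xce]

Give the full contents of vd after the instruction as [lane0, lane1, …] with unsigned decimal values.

VLMAX = (256 × 1) / 16 = 16 lanes
vl = min(AVL, VLMAX) = min(13, 16) = 13
[0] xor(0xaa,0xc2) = 0x68
[1] xor(0xff,0x47) = 0xb8
[2] xor(0xa6,0xcc) = 0x6a
[3] xor(0xee,0xd9) = 0x37
[4] xor(0x56,0x51) = 0x07
[5] xor(0x1c,0xab) = 0xb7
[6] xor(0x9b,0x1c) = 0x87
[7] xor(0xab,0xaa) = 0x01
[8] xor(0x35,0xf6) = 0xc3
[9] xor(0xb3,0xe7) = 0x54
[10] xor(0x8c,0x18) = 0x94
[11] xor(0x9f,0xc4) = 0x5b
[12] xor(0x30,0xf8) = 0xc8
[13] tail/keep = 0x51
[14] tail/keep = 0x72
[15] tail/keep = 0x2b

vd = [104, 184, 106, 55, 7, 183, 135, 1, 195, 84, 148, 91, 200, 81, 114, 43]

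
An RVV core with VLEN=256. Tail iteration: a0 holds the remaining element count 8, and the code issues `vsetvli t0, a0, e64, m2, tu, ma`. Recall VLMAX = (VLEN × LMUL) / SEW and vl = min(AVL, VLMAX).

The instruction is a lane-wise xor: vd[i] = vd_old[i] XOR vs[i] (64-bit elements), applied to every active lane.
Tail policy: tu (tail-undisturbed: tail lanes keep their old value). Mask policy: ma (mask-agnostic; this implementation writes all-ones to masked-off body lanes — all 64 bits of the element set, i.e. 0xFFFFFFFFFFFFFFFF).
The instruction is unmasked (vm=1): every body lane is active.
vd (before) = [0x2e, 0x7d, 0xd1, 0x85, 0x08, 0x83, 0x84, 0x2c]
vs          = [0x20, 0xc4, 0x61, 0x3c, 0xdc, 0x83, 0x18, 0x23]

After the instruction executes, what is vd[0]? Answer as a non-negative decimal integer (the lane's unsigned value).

vd[0] = 14

lanes per group: 256·2/64 = 8
vl = min(AVL, VLMAX) = min(8, 8) = 8
  i=0: xor(0x2e,0x20) → 14
  i=1: xor(0x7d,0xc4) → 185
  i=2: xor(0xd1,0x61) → 176
  i=3: xor(0x85,0x3c) → 185
  i=4: xor(0x08,0xdc) → 212
  i=5: xor(0x83,0x83) → 0
  i=6: xor(0x84,0x18) → 156
  i=7: xor(0x2c,0x23) → 15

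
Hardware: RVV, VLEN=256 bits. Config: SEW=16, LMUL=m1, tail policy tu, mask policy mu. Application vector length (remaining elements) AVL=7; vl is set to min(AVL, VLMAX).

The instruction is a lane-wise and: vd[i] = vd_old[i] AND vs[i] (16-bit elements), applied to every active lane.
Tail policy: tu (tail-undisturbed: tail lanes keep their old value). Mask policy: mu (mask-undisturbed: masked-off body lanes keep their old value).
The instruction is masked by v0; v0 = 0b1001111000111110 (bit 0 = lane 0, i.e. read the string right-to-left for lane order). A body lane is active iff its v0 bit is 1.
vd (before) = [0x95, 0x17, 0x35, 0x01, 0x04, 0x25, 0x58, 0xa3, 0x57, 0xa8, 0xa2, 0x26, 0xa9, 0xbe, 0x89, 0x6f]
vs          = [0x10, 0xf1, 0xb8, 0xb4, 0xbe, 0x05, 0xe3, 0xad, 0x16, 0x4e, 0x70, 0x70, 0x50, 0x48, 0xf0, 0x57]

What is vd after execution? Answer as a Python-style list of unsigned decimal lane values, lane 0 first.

lanes per group: 256·1/16 = 16
vl = min(AVL, VLMAX) = min(7, 16) = 7
lane  0: mask-off/keep ⇒ 0x95
lane  1: and(0x17,0xf1) ⇒ 0x11
lane  2: and(0x35,0xb8) ⇒ 0x30
lane  3: and(0x01,0xb4) ⇒ 0x00
lane  4: and(0x04,0xbe) ⇒ 0x04
lane  5: and(0x25,0x05) ⇒ 0x05
lane  6: mask-off/keep ⇒ 0x58
lane  7: tail/keep ⇒ 0xa3
lane  8: tail/keep ⇒ 0x57
lane  9: tail/keep ⇒ 0xa8
lane 10: tail/keep ⇒ 0xa2
lane 11: tail/keep ⇒ 0x26
lane 12: tail/keep ⇒ 0xa9
lane 13: tail/keep ⇒ 0xbe
lane 14: tail/keep ⇒ 0x89
lane 15: tail/keep ⇒ 0x6f

vd = [149, 17, 48, 0, 4, 5, 88, 163, 87, 168, 162, 38, 169, 190, 137, 111]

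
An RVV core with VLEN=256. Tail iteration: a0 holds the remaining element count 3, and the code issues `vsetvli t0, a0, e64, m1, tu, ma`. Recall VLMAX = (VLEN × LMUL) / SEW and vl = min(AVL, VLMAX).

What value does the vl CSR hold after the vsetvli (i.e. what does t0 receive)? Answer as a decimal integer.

lanes per group: 256·1/64 = 4
AVL=3 ≤ VLMAX=4, so vl = 3

vl = 3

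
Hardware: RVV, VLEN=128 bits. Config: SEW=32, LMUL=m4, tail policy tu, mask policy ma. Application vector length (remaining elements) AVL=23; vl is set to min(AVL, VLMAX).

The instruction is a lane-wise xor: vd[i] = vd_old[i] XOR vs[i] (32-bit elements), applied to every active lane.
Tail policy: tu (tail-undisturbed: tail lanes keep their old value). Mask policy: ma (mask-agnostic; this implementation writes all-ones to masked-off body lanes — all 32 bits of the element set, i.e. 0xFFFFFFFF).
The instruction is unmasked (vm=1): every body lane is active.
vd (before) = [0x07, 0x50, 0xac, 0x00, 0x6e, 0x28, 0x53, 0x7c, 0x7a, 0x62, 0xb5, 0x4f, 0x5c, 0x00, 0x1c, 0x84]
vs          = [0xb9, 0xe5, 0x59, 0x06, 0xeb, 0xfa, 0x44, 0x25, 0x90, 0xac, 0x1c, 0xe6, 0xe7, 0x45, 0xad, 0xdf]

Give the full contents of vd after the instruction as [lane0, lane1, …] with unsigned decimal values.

VLMAX = VLEN×LMUL/SEW = 128×4/32 = 16
AVL=23 > VLMAX=16, so vl = 16
lane  0: xor(0x07,0xb9) ⇒ 0xbe
lane  1: xor(0x50,0xe5) ⇒ 0xb5
lane  2: xor(0xac,0x59) ⇒ 0xf5
lane  3: xor(0x00,0x06) ⇒ 0x06
lane  4: xor(0x6e,0xeb) ⇒ 0x85
lane  5: xor(0x28,0xfa) ⇒ 0xd2
lane  6: xor(0x53,0x44) ⇒ 0x17
lane  7: xor(0x7c,0x25) ⇒ 0x59
lane  8: xor(0x7a,0x90) ⇒ 0xea
lane  9: xor(0x62,0xac) ⇒ 0xce
lane 10: xor(0xb5,0x1c) ⇒ 0xa9
lane 11: xor(0x4f,0xe6) ⇒ 0xa9
lane 12: xor(0x5c,0xe7) ⇒ 0xbb
lane 13: xor(0x00,0x45) ⇒ 0x45
lane 14: xor(0x1c,0xad) ⇒ 0xb1
lane 15: xor(0x84,0xdf) ⇒ 0x5b

vd = [190, 181, 245, 6, 133, 210, 23, 89, 234, 206, 169, 169, 187, 69, 177, 91]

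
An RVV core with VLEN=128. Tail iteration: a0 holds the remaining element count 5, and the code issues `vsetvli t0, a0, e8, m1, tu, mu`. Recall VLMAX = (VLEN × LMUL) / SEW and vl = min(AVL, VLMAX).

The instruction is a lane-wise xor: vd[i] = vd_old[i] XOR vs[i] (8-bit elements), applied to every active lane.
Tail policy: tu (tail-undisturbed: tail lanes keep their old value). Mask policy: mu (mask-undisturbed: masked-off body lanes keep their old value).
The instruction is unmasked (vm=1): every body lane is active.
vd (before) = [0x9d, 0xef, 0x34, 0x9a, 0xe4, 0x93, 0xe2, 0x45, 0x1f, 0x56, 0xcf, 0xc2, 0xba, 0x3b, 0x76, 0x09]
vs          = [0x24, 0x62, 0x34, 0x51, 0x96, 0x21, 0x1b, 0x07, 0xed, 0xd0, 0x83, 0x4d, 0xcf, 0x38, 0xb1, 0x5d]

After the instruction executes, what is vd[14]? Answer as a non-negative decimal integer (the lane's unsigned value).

VLMAX = (128 × 1) / 8 = 16 lanes
vl ← min(5, 16) = 5
  i=0: xor(0x9d,0x24) → 185
  i=1: xor(0xef,0x62) → 141
  i=2: xor(0x34,0x34) → 0
  i=3: xor(0x9a,0x51) → 203
  i=4: xor(0xe4,0x96) → 114
  i=5: tail/keep → 147
  i=6: tail/keep → 226
  i=7: tail/keep → 69
  i=8: tail/keep → 31
  i=9: tail/keep → 86
  i=10: tail/keep → 207
  i=11: tail/keep → 194
  i=12: tail/keep → 186
  i=13: tail/keep → 59
  i=14: tail/keep → 118
  i=15: tail/keep → 9

vd[14] = 118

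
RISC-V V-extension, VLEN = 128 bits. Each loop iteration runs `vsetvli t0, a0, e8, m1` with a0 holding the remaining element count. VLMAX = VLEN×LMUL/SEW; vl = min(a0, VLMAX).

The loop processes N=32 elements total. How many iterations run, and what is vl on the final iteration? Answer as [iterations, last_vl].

[iterations, last_vl] = [2, 16]

VLMAX = VLEN×LMUL/SEW = 128×1/8 = 16
N=32: ⌈32/16⌉ = 2 iters; last vl = 32 − 1×16 = 16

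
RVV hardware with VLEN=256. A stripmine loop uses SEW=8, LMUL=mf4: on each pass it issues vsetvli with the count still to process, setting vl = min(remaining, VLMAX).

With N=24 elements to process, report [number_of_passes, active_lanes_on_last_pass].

VLMAX = VLEN×LMUL/SEW = 256×1/4/8 = 8
iterations = ceil(24/8) = 3; final-pass vl = 8

[iterations, last_vl] = [3, 8]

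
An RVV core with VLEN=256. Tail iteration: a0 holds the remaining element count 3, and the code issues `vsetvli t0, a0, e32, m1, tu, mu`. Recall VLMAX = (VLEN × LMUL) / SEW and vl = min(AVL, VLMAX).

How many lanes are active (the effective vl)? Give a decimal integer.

VLMAX = VLEN×LMUL/SEW = 256×1/32 = 8
vl = min(AVL, VLMAX) = min(3, 8) = 3

vl = 3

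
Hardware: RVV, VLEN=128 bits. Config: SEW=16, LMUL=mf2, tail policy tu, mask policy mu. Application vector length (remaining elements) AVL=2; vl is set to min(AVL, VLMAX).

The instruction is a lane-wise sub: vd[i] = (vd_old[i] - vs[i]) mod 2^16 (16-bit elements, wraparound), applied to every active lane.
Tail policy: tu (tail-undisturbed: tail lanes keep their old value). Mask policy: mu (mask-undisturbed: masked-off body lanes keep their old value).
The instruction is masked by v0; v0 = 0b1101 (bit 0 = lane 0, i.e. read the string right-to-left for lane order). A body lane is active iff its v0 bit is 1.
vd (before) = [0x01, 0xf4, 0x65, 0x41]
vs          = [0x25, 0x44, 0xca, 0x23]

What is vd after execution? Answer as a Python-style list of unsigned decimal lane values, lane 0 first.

vd = [65500, 244, 101, 65]

VLMAX = VLEN×LMUL/SEW = 128×1/2/16 = 4
vl = min(AVL, VLMAX) = min(2, 4) = 2
lane  0: sub(0x01,0x25) ⇒ 0xffdc
lane  1: mask-off/keep ⇒ 0xf4
lane  2: tail/keep ⇒ 0x65
lane  3: tail/keep ⇒ 0x41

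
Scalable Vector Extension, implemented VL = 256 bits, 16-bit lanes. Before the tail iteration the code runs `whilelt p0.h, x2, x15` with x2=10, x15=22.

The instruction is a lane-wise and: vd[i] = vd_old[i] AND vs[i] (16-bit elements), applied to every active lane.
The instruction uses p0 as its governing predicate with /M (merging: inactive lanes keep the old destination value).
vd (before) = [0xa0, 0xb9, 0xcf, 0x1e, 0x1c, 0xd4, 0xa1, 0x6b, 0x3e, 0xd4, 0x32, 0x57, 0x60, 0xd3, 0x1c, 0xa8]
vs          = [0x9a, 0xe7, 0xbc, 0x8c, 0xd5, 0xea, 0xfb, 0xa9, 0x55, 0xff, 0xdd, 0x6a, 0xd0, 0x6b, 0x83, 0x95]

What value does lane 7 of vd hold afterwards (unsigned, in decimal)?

vd[7] = 41

register lanes = 256/16 = 16
whilelt: lane j active iff 10+j < 22 → j < 12 → 12 active
lane  0: and(0xa0,0x9a) ⇒ 0x80
lane  1: and(0xb9,0xe7) ⇒ 0xa1
lane  2: and(0xcf,0xbc) ⇒ 0x8c
lane  3: and(0x1e,0x8c) ⇒ 0x0c
lane  4: and(0x1c,0xd5) ⇒ 0x14
lane  5: and(0xd4,0xea) ⇒ 0xc0
lane  6: and(0xa1,0xfb) ⇒ 0xa1
lane  7: and(0x6b,0xa9) ⇒ 0x29
lane  8: and(0x3e,0x55) ⇒ 0x14
lane  9: and(0xd4,0xff) ⇒ 0xd4
lane 10: and(0x32,0xdd) ⇒ 0x10
lane 11: and(0x57,0x6a) ⇒ 0x42
lane 12: tail/keep ⇒ 0x60
lane 13: tail/keep ⇒ 0xd3
lane 14: tail/keep ⇒ 0x1c
lane 15: tail/keep ⇒ 0xa8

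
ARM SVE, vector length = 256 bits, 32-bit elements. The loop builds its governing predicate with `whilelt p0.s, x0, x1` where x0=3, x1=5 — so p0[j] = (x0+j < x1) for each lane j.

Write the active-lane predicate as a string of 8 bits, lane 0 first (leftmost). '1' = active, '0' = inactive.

lane count: 256 div 32 = 8
active while 3+j < 5, i.e. j ∈ [0,2) capped at 8 ⇒ 2
bits (lane 0 leftmost): 11000000

predicate = 11000000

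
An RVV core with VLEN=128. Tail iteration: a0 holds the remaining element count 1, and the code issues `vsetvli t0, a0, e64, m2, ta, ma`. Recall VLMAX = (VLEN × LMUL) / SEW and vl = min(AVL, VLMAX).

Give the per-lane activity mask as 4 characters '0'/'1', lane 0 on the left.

predicate = 1000

VLMAX = VLEN×LMUL/SEW = 128×2/64 = 4
vl ← min(1, 4) = 1
bits (lane 0 leftmost): 1000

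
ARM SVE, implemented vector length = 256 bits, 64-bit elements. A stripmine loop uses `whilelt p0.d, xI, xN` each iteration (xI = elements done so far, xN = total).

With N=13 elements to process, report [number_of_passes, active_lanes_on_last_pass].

[iterations, last_vl] = [4, 1]

register lanes = 256/64 = 4
N=13: ⌈13/4⌉ = 4 iters; last vl = 13 − 3×4 = 1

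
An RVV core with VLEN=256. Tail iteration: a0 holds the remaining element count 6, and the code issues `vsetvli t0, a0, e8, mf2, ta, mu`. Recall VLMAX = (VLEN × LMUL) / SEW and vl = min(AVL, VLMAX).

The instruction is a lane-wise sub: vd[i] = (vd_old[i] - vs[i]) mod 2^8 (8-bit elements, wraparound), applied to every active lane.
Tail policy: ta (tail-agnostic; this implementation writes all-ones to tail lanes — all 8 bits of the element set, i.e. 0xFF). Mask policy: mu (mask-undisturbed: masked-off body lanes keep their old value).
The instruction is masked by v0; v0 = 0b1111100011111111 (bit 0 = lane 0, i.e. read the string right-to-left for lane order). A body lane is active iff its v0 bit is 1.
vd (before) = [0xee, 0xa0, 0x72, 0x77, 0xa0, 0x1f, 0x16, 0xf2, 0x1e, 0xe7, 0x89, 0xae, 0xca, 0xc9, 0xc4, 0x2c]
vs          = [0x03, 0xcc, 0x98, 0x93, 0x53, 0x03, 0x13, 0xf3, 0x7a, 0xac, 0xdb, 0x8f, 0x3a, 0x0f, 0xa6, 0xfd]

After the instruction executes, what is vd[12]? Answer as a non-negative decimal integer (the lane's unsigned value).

VLMAX = (256 × 1/2) / 8 = 16 lanes
AVL=6 ≤ VLMAX=16, so vl = 6
vd[0] sub(0xee,0x03) -> 0xeb
vd[1] sub(0xa0,0xcc) -> 0xd4
vd[2] sub(0x72,0x98) -> 0xda
vd[3] sub(0x77,0x93) -> 0xe4
vd[4] sub(0xa0,0x53) -> 0x4d
vd[5] sub(0x1f,0x03) -> 0x1c
vd[6] tail/ones -> 0xff
vd[7] tail/ones -> 0xff
vd[8] tail/ones -> 0xff
vd[9] tail/ones -> 0xff
vd[10] tail/ones -> 0xff
vd[11] tail/ones -> 0xff
vd[12] tail/ones -> 0xff
vd[13] tail/ones -> 0xff
vd[14] tail/ones -> 0xff
vd[15] tail/ones -> 0xff

vd[12] = 255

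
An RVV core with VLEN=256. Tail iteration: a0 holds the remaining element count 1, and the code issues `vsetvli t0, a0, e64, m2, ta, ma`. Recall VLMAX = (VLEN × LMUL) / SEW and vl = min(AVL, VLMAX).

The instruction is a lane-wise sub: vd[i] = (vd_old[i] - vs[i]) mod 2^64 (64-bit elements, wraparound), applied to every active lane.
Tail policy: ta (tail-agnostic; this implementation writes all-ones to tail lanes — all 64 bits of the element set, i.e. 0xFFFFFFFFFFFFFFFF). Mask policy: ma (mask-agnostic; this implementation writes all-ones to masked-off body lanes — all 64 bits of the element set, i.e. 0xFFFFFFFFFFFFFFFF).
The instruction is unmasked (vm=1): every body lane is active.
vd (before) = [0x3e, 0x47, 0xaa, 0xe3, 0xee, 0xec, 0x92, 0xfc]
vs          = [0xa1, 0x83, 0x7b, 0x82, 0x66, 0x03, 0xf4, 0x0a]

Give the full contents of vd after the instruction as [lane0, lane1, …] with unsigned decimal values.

lanes per group: 256·2/64 = 8
vl = min(AVL, VLMAX) = min(1, 8) = 1
[0] sub(0x3e,0xa1) = 0xffffffffffffff9d
[1] tail/ones = 0xffffffffffffffff
[2] tail/ones = 0xffffffffffffffff
[3] tail/ones = 0xffffffffffffffff
[4] tail/ones = 0xffffffffffffffff
[5] tail/ones = 0xffffffffffffffff
[6] tail/ones = 0xffffffffffffffff
[7] tail/ones = 0xffffffffffffffff

vd = [18446744073709551517, 18446744073709551615, 18446744073709551615, 18446744073709551615, 18446744073709551615, 18446744073709551615, 18446744073709551615, 18446744073709551615]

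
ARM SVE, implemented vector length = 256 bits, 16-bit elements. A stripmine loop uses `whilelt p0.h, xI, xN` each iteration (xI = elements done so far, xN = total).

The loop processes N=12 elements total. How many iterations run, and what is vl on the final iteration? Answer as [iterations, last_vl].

[iterations, last_vl] = [1, 12]

256-bit reg / 16-bit elem → 16 lanes
N=12: ⌈12/16⌉ = 1 iters; last vl = 12 − 0×16 = 12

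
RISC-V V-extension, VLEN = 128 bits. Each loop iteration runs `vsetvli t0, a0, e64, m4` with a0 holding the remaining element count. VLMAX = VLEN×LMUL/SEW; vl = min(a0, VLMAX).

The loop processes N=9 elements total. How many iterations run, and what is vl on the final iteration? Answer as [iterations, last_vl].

[iterations, last_vl] = [2, 1]

VLMAX = VLEN×LMUL/SEW = 128×4/64 = 8
N=9: ⌈9/8⌉ = 2 iters; last vl = 9 − 1×8 = 1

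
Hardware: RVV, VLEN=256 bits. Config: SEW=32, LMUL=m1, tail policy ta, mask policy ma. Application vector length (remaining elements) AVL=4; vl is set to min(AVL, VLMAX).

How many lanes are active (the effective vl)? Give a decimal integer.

lanes per group: 256·1/32 = 8
vl = min(AVL, VLMAX) = min(4, 8) = 4

vl = 4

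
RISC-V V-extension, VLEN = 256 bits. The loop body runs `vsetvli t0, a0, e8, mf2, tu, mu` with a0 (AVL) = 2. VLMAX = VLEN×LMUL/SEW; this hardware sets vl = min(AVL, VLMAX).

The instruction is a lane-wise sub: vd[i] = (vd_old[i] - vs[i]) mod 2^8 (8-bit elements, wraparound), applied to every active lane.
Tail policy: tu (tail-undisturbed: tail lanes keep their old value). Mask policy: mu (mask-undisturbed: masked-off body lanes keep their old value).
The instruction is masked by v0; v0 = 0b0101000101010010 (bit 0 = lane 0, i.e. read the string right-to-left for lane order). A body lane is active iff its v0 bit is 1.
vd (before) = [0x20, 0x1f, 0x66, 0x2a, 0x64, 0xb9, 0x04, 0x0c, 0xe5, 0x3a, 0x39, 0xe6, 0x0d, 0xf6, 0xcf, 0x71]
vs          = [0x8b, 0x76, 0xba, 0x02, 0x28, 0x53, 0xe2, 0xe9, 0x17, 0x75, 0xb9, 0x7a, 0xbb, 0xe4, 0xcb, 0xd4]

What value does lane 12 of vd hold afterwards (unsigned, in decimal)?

vd[12] = 13

lanes per group: 256·1/2/8 = 16
AVL=2 ≤ VLMAX=16, so vl = 2
  i=0: mask-off/keep → 32
  i=1: sub(0x1f,0x76) → 169
  i=2: tail/keep → 102
  i=3: tail/keep → 42
  i=4: tail/keep → 100
  i=5: tail/keep → 185
  i=6: tail/keep → 4
  i=7: tail/keep → 12
  i=8: tail/keep → 229
  i=9: tail/keep → 58
  i=10: tail/keep → 57
  i=11: tail/keep → 230
  i=12: tail/keep → 13
  i=13: tail/keep → 246
  i=14: tail/keep → 207
  i=15: tail/keep → 113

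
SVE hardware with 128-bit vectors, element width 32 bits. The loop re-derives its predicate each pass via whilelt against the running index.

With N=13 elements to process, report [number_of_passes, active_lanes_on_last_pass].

128-bit reg / 32-bit elem → 4 lanes
13 elements at 4/iter → 4 passes, remainder 1 on the last

[iterations, last_vl] = [4, 1]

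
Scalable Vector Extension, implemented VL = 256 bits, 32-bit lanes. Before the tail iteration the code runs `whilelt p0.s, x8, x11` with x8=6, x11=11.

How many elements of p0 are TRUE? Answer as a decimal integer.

vl = 5

register lanes = 256/32 = 8
whilelt: lane j active iff 6+j < 11 → j < 5 → 5 active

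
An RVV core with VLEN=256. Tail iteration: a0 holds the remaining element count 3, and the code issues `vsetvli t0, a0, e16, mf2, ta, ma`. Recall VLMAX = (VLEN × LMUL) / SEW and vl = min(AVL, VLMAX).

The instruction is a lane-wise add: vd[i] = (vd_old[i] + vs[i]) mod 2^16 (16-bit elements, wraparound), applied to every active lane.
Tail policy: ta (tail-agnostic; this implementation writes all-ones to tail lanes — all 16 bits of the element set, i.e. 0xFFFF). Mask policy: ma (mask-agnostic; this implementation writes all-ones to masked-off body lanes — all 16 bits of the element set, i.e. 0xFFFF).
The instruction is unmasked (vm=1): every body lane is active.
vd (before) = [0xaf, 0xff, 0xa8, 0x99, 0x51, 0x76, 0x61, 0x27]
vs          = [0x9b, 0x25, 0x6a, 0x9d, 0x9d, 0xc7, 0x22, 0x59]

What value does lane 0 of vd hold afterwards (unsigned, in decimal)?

vd[0] = 330

VLMAX = (256 × 1/2) / 16 = 8 lanes
vl ← min(3, 8) = 3
[0] add(0xaf,0x9b) = 0x14a
[1] add(0xff,0x25) = 0x124
[2] add(0xa8,0x6a) = 0x112
[3] tail/ones = 0xffff
[4] tail/ones = 0xffff
[5] tail/ones = 0xffff
[6] tail/ones = 0xffff
[7] tail/ones = 0xffff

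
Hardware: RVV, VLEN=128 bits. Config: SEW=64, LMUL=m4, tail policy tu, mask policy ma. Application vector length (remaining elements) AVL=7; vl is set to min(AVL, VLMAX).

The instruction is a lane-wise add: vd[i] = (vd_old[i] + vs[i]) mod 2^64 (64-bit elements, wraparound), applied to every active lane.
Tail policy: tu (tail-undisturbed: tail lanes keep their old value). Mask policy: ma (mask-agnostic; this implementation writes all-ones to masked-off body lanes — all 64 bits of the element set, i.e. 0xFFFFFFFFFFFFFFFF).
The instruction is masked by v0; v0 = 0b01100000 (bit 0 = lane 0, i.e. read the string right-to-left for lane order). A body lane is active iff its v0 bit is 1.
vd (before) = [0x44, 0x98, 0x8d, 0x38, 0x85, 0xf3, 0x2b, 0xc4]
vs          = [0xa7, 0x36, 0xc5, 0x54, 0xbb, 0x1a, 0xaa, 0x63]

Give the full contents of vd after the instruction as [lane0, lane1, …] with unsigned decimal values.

vd = [18446744073709551615, 18446744073709551615, 18446744073709551615, 18446744073709551615, 18446744073709551615, 269, 213, 196]

lanes per group: 128·4/64 = 8
vl = min(AVL, VLMAX) = min(7, 8) = 7
lane  0: mask-off/ones ⇒ 0xffffffffffffffff
lane  1: mask-off/ones ⇒ 0xffffffffffffffff
lane  2: mask-off/ones ⇒ 0xffffffffffffffff
lane  3: mask-off/ones ⇒ 0xffffffffffffffff
lane  4: mask-off/ones ⇒ 0xffffffffffffffff
lane  5: add(0xf3,0x1a) ⇒ 0x10d
lane  6: add(0x2b,0xaa) ⇒ 0xd5
lane  7: tail/keep ⇒ 0xc4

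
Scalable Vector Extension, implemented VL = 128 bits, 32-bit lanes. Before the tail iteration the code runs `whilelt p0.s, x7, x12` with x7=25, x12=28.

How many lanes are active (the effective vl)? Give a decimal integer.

128-bit reg / 32-bit elem → 4 lanes
active while 25+j < 28, i.e. j ∈ [0,3) capped at 4 ⇒ 3

vl = 3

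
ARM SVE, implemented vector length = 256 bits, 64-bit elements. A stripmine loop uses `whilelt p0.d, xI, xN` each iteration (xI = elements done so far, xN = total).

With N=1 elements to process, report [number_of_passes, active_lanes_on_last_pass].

register lanes = 256/64 = 4
iterations = ceil(1/4) = 1; final-pass vl = 1

[iterations, last_vl] = [1, 1]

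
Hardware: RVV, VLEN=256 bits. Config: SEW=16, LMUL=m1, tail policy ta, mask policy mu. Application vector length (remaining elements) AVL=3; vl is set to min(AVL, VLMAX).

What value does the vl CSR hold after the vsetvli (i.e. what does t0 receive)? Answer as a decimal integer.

lanes per group: 256·1/16 = 16
vl = min(AVL, VLMAX) = min(3, 16) = 3

vl = 3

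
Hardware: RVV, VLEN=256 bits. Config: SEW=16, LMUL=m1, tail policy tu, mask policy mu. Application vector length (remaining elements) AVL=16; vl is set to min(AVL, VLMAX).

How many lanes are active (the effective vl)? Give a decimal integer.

VLMAX = (256 × 1) / 16 = 16 lanes
vl ← min(16, 16) = 16

vl = 16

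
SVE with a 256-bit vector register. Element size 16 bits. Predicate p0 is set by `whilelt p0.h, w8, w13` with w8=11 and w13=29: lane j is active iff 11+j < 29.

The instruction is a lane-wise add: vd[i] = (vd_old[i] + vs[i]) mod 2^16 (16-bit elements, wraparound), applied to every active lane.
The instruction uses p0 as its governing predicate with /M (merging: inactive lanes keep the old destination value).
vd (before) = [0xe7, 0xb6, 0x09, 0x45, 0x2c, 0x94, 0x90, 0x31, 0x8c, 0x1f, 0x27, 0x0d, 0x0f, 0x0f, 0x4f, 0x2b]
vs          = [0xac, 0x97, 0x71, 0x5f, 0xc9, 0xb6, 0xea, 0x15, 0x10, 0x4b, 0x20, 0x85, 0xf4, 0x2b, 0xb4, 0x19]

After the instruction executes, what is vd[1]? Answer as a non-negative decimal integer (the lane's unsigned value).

vd[1] = 333

lane count: 256 div 16 = 16
whilelt: lane j active iff 11+j < 29 → j < 18 → 16 active
lane  0: add(0xe7,0xac) ⇒ 0x193
lane  1: add(0xb6,0x97) ⇒ 0x14d
lane  2: add(0x09,0x71) ⇒ 0x7a
lane  3: add(0x45,0x5f) ⇒ 0xa4
lane  4: add(0x2c,0xc9) ⇒ 0xf5
lane  5: add(0x94,0xb6) ⇒ 0x14a
lane  6: add(0x90,0xea) ⇒ 0x17a
lane  7: add(0x31,0x15) ⇒ 0x46
lane  8: add(0x8c,0x10) ⇒ 0x9c
lane  9: add(0x1f,0x4b) ⇒ 0x6a
lane 10: add(0x27,0x20) ⇒ 0x47
lane 11: add(0x0d,0x85) ⇒ 0x92
lane 12: add(0x0f,0xf4) ⇒ 0x103
lane 13: add(0x0f,0x2b) ⇒ 0x3a
lane 14: add(0x4f,0xb4) ⇒ 0x103
lane 15: add(0x2b,0x19) ⇒ 0x44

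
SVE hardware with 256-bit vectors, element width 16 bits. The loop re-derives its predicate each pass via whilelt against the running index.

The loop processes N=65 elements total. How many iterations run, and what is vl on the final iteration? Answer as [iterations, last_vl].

lane count: 256 div 16 = 16
65 elements at 16/iter → 5 passes, remainder 1 on the last

[iterations, last_vl] = [5, 1]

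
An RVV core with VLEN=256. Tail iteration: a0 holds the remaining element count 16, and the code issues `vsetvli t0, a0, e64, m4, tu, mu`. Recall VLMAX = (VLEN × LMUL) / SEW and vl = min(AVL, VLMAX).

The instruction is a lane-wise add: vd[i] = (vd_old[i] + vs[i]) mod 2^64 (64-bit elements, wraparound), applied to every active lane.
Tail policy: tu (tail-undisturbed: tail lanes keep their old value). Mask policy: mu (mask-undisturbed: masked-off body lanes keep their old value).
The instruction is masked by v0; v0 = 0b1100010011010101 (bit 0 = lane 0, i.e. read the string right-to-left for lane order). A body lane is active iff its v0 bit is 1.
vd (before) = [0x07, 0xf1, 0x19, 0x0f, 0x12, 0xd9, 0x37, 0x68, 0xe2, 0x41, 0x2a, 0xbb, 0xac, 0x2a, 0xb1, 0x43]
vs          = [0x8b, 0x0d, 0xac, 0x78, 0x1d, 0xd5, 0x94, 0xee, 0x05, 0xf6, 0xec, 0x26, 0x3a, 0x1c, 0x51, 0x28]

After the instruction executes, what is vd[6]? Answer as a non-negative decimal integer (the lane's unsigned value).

lanes per group: 256·4/64 = 16
vl ← min(16, 16) = 16
[0] add(0x07,0x8b) = 0x92
[1] mask-off/keep = 0xf1
[2] add(0x19,0xac) = 0xc5
[3] mask-off/keep = 0x0f
[4] add(0x12,0x1d) = 0x2f
[5] mask-off/keep = 0xd9
[6] add(0x37,0x94) = 0xcb
[7] add(0x68,0xee) = 0x156
[8] mask-off/keep = 0xe2
[9] mask-off/keep = 0x41
[10] add(0x2a,0xec) = 0x116
[11] mask-off/keep = 0xbb
[12] mask-off/keep = 0xac
[13] mask-off/keep = 0x2a
[14] add(0xb1,0x51) = 0x102
[15] add(0x43,0x28) = 0x6b

vd[6] = 203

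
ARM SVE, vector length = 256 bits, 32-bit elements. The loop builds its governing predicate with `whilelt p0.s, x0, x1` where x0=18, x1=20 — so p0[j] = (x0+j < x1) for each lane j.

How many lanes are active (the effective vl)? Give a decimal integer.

vl = 2

lane count: 256 div 32 = 8
active while 18+j < 20, i.e. j ∈ [0,2) capped at 8 ⇒ 2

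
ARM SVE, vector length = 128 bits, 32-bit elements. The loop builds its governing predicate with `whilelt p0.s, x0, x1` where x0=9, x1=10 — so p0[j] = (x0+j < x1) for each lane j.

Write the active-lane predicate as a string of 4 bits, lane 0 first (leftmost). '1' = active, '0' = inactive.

lane count: 128 div 32 = 4
active while 9+j < 10, i.e. j ∈ [0,1) capped at 4 ⇒ 1
bits (lane 0 leftmost): 1000

predicate = 1000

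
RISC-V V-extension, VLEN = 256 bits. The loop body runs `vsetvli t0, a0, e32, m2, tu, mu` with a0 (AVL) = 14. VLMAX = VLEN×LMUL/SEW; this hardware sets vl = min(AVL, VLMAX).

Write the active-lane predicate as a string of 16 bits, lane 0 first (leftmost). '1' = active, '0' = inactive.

lanes per group: 256·2/32 = 16
AVL=14 ≤ VLMAX=16, so vl = 14
bits (lane 0 leftmost): 1111111111111100

predicate = 1111111111111100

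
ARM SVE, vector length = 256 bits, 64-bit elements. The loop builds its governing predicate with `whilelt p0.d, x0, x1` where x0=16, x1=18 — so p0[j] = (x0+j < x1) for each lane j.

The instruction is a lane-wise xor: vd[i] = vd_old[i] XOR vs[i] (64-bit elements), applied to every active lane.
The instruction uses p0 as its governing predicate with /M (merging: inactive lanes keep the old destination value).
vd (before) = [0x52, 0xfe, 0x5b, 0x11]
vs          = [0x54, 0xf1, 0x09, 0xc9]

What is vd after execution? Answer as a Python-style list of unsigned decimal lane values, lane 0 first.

register lanes = 256/64 = 4
p0[j] = (16+j < 18); true for j=0..1 → 2 lanes set
vd[0] xor(0x52,0x54) -> 0x06
vd[1] xor(0xfe,0xf1) -> 0x0f
vd[2] tail/keep -> 0x5b
vd[3] tail/keep -> 0x11

vd = [6, 15, 91, 17]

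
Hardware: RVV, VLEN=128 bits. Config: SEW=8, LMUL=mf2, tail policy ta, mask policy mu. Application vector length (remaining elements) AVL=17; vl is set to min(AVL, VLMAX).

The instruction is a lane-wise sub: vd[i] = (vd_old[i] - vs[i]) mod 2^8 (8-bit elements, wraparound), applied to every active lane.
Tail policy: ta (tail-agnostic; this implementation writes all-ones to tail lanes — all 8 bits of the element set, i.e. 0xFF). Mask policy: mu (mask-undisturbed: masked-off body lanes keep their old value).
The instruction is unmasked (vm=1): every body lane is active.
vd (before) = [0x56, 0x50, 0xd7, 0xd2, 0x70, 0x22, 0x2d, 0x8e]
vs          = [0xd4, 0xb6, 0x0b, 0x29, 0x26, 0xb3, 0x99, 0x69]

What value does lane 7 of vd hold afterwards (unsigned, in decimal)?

vd[7] = 37

lanes per group: 128·1/2/8 = 8
vl ← min(17, 8) = 8
[0] sub(0x56,0xd4) = 0x82
[1] sub(0x50,0xb6) = 0x9a
[2] sub(0xd7,0x0b) = 0xcc
[3] sub(0xd2,0x29) = 0xa9
[4] sub(0x70,0x26) = 0x4a
[5] sub(0x22,0xb3) = 0x6f
[6] sub(0x2d,0x99) = 0x94
[7] sub(0x8e,0x69) = 0x25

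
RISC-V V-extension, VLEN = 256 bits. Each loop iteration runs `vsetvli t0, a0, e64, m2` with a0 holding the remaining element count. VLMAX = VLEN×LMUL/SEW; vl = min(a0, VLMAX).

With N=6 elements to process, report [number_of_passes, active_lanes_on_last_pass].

VLMAX = VLEN×LMUL/SEW = 256×2/64 = 8
6 elements at 8/iter → 1 passes, remainder 6 on the last

[iterations, last_vl] = [1, 6]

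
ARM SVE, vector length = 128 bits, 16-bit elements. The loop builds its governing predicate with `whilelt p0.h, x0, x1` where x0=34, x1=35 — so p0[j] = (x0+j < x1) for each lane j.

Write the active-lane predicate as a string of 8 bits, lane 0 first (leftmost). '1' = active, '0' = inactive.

predicate = 10000000

register lanes = 128/16 = 8
whilelt: lane j active iff 34+j < 35 → j < 1 → 1 active
bits (lane 0 leftmost): 10000000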